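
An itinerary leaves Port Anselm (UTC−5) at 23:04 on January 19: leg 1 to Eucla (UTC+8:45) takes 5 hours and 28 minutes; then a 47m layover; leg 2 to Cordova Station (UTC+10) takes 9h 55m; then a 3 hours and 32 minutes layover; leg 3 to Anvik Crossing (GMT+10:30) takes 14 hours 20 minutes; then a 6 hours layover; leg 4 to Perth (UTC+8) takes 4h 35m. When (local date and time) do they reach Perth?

Convert departure to UTC: 23:04 + 5:00 = 04:04 UTC on Jan 20.
Add 5 hours and 28 minutes leg 1 → 09:32 UTC.
Add 47 minutes layover in Eucla → 10:19 UTC.
Add 9 hours 55 minutes leg 2 → 20:14 UTC.
Add 3 hours and 32 minutes layover in Cordova Station → 23:46 UTC.
Add 14 hours and 20 minutes leg 3 → 14:06 UTC (Jan 21).
Add 6 hours layover in Anvik Crossing → 20:06 UTC.
Add 4 hours 35 minutes leg 4 → 00:41 UTC (Jan 22).
Perth is UTC+8:00, so local arrival = 00:41 + 8:00 = 08:41 on Jan 22.

08:41 on January 22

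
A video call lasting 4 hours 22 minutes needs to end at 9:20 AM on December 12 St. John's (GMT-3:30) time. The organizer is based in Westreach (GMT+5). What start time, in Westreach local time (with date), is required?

1:28 PM on December 12

Target end time in UTC: 9:20 AM + 3:30 = 12:50 PM on Dec 12.
Subtract 4 hours 22 minutes → start 8:28 AM UTC on Dec 12.
Westreach is UTC+5:00: 8:28 AM + 5:00 = 1:28 PM on Dec 12.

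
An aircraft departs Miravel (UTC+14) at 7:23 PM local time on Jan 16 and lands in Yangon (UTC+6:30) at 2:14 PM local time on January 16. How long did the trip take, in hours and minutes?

Departure in UTC: 7:23 PM − 14:00 = 5:23 AM on Jan 16.
Arrival in UTC: 2:14 PM − 6:30 = 7:44 AM on Jan 16.
Elapsed = 7:44 AM − 5:23 AM = 2 hours 21 minutes.

2 hours 21 minutes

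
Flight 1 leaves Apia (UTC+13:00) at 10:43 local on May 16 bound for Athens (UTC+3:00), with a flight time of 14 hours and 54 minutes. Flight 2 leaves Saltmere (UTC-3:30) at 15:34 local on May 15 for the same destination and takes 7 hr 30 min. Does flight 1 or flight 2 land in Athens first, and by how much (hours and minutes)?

Flight 1 in UTC: 10:43 − 13:00 = 21:43 on May 15.
+14 hours 54 minutes → arrive 12:37 UTC on May 16.
Flight 2 in UTC: 15:34 + 3:30 = 19:04 on May 15.
+7 hours and 30 minutes → arrive 02:34 UTC on May 16.
Flight 2 lands earlier by 10 hours 3 minutes.

the second, by 10 hours 3 minutes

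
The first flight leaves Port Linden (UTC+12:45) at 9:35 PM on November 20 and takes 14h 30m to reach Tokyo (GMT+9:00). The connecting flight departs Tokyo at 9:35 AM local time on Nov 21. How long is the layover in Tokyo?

Convert departure to UTC: 9:35 PM − 12:45 = 8:50 AM UTC on Nov 20.
Add 14 hours and 30 minutes flight time → 11:20 PM UTC.
Tokyo is UTC+9:00, so local arrival = 11:20 PM + 9:00 = 8:20 AM on Nov 21.
Layover = 9:35 AM − 8:20 AM = 1 hour 15 minutes.

1 hour 15 minutes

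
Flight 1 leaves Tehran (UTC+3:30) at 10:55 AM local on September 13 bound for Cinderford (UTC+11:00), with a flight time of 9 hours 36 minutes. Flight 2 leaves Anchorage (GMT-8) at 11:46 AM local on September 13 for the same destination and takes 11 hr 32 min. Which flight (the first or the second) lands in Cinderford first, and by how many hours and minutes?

Flight 1 in UTC: 10:55 AM − 3:30 = 7:25 AM on Sep 13.
+9 hours and 36 minutes → arrive 5:01 PM UTC on Sep 13.
Flight 2 in UTC: 11:46 AM + 8:00 = 7:46 PM on Sep 13.
+11 hours and 32 minutes → arrive 7:18 AM UTC on Sep 14.
Flight 1 lands earlier by 14 hours 17 minutes.

the first, by 14 hours 17 minutes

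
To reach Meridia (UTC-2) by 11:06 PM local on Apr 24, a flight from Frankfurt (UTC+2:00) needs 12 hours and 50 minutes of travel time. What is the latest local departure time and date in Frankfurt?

2:16 PM on April 24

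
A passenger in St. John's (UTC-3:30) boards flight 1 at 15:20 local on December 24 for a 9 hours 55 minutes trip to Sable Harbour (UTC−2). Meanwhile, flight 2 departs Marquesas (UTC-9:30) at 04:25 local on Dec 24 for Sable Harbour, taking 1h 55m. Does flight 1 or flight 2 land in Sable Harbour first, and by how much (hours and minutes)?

Flight 1 in UTC: 15:20 + 3:30 = 18:50 on Dec 24.
+9 hours 55 minutes → arrive 04:45 UTC on Dec 25.
Flight 2 in UTC: 04:25 + 9:30 = 13:55 on Dec 24.
+1 hour 55 minutes → arrive 15:50 UTC on Dec 24.
Flight 2 lands earlier by 12 hours 55 minutes.

the second, by 12 hours 55 minutes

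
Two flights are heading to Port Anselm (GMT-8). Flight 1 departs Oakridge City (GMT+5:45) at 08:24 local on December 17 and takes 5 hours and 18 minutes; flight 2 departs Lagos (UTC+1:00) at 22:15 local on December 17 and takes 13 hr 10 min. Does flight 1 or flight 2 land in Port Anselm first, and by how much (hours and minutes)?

the first, by 26 hours 28 minutes

Flight 1 in UTC: 08:24 − 5:45 = 02:39 on Dec 17.
+5 hours and 18 minutes → arrive 07:57 UTC on Dec 17.
Flight 2 in UTC: 22:15 − 1:00 = 21:15 on Dec 17.
+13 hours and 10 minutes → arrive 10:25 UTC on Dec 18.
Flight 1 lands earlier by 26 hours 28 minutes.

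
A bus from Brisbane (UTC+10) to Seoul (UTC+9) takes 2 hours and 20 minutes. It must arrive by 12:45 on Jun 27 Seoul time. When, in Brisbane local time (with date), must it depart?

11:25 on June 27

Target arrival in UTC: 12:45 − 9:00 = 03:45 on Jun 27.
Subtract 2 hours 20 minutes → departure 01:25 UTC on Jun 27.
Brisbane is UTC+10:00: 01:25 + 10:00 = 11:25 on Jun 27.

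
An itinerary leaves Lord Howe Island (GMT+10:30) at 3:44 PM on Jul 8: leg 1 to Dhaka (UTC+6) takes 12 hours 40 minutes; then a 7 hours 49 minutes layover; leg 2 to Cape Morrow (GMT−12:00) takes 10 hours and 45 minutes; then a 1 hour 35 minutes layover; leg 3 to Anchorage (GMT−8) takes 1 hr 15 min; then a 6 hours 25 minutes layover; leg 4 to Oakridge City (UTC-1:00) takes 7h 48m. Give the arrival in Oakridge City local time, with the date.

Convert departure to UTC: 3:44 PM − 10:30 = 5:14 AM UTC on Jul 8.
Add 12 hours 40 minutes leg 1 → 5:54 PM UTC.
Add 7 hours 49 minutes layover in Dhaka → 1:43 AM UTC (Jul 9).
Add 10 hours 45 minutes leg 2 → 12:28 PM UTC.
Add 1 hour 35 minutes layover in Cape Morrow → 2:03 PM UTC.
Add 1 hour 15 minutes leg 3 → 3:18 PM UTC.
Add 6 hours 25 minutes layover in Anchorage → 9:43 PM UTC.
Add 7 hours and 48 minutes leg 4 → 5:31 AM UTC (Jul 10).
Oakridge City is UTC−1:00, so local arrival = 5:31 AM − 1:00 = 4:31 AM on Jul 10.

4:31 AM on July 10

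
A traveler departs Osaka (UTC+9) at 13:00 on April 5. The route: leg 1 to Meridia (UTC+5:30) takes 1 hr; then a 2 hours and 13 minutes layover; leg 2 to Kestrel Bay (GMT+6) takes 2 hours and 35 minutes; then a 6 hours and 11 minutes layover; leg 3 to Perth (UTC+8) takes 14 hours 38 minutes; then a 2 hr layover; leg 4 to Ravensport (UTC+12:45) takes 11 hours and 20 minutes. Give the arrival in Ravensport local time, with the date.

08:42 on April 7

Convert departure to UTC: 13:00 − 9:00 = 04:00 UTC on Apr 5.
Add 1 hour leg 1 → 05:00 UTC.
Add 2 hours and 13 minutes layover in Meridia → 07:13 UTC.
Add 2 hours and 35 minutes leg 2 → 09:48 UTC.
Add 6 hours and 11 minutes layover in Kestrel Bay → 15:59 UTC.
Add 14 hours and 38 minutes leg 3 → 06:37 UTC (Apr 6).
Add 2 hours layover in Perth → 08:37 UTC.
Add 11 hours 20 minutes leg 4 → 19:57 UTC.
Ravensport is UTC+12:45, so local arrival = 19:57 + 12:45 = 08:42 on Apr 7.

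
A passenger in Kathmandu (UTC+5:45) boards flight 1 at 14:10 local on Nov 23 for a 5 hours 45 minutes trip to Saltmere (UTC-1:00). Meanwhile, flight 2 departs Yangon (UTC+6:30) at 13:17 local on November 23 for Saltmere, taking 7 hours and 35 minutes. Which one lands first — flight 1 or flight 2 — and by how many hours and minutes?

the first, by 12 minutes

Flight 1 in UTC: 14:10 − 5:45 = 08:25 on Nov 23.
+5 hours 45 minutes → arrive 14:10 UTC on Nov 23.
Flight 2 in UTC: 13:17 − 6:30 = 06:47 on Nov 23.
+7 hours 35 minutes → arrive 14:22 UTC on Nov 23.
Flight 1 lands earlier by 12 minutes.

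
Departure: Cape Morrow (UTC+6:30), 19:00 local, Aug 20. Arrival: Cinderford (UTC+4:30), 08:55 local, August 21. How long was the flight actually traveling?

Departure in UTC: 19:00 − 6:30 = 12:30 on Aug 20.
Arrival in UTC: 08:55 − 4:30 = 04:25 on Aug 21.
Elapsed = 04:25 − 12:30 (+1 day) = 15 hours 55 minutes.

15 hours 55 minutes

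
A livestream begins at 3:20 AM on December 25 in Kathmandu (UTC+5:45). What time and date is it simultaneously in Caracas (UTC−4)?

In UTC: 3:20 AM − 5:45 = 9:35 PM on Dec 24.
Caracas is UTC−4:00: 9:35 PM − 4:00 = 5:35 PM on Dec 24.

5:35 PM on Dec 24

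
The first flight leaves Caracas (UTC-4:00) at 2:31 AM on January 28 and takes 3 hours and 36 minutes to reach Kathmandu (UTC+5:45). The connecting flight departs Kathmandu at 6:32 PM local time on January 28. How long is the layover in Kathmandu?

Convert departure to UTC: 2:31 AM + 4:00 = 6:31 AM UTC on Jan 28.
Add 3 hours and 36 minutes flight time → 10:07 AM UTC.
Kathmandu is UTC+5:45, so local arrival = 10:07 AM + 5:45 = 3:52 PM on Jan 28.
Layover = 6:32 PM − 3:52 PM = 2 hours 40 minutes.

2 hours 40 minutes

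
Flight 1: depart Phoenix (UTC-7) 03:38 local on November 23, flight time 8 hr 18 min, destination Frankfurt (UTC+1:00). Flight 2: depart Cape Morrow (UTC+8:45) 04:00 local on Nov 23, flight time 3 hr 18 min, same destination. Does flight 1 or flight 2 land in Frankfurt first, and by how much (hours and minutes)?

Flight 1 in UTC: 03:38 + 7:00 = 10:38 on Nov 23.
+8 hours and 18 minutes → arrive 18:56 UTC on Nov 23.
Flight 2 in UTC: 04:00 − 8:45 = 19:15 on Nov 22.
+3 hours 18 minutes → arrive 22:33 UTC on Nov 22.
Flight 2 lands earlier by 20 hours 23 minutes.

the second, by 20 hours 23 minutes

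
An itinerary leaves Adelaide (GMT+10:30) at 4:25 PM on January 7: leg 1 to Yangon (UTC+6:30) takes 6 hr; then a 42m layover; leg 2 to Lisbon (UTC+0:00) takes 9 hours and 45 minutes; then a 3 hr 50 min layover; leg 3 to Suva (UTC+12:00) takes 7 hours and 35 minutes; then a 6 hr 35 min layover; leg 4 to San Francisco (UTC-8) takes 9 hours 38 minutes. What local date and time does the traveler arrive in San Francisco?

6:00 PM on January 8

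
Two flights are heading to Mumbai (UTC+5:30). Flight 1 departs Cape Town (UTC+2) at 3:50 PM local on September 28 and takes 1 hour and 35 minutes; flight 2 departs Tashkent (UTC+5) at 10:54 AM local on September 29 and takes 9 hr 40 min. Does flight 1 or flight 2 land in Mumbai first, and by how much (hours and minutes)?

Flight 1 in UTC: 3:50 PM − 2:00 = 1:50 PM on Sep 28.
+1 hour 35 minutes → arrive 3:25 PM UTC on Sep 28.
Flight 2 in UTC: 10:54 AM − 5:00 = 5:54 AM on Sep 29.
+9 hours 40 minutes → arrive 3:34 PM UTC on Sep 29.
Flight 1 lands earlier by 24 hours 9 minutes.

the first, by 24 hours 9 minutes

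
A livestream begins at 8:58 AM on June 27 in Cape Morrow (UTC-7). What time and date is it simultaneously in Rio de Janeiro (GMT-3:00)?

12:58 PM on Jun 27

In UTC: 8:58 AM + 7:00 = 3:58 PM on Jun 27.
Rio de Janeiro is UTC−3:00: 3:58 PM − 3:00 = 12:58 PM on Jun 27.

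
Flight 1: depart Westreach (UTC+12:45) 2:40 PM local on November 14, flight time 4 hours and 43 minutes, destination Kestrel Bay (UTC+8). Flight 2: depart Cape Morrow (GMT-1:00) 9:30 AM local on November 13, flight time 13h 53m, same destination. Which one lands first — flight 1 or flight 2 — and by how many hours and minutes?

Flight 1 in UTC: 2:40 PM − 12:45 = 1:55 AM on Nov 14.
+4 hours and 43 minutes → arrive 6:38 AM UTC on Nov 14.
Flight 2 in UTC: 9:30 AM + 1:00 = 10:30 AM on Nov 13.
+13 hours and 53 minutes → arrive 12:23 AM UTC on Nov 14.
Flight 2 lands earlier by 6 hours 15 minutes.

the second, by 6 hours 15 minutes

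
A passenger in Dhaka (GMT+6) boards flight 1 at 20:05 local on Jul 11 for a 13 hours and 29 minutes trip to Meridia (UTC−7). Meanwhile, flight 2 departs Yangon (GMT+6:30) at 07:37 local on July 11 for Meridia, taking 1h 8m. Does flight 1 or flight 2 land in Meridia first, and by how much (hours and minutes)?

Flight 1 in UTC: 20:05 − 6:00 = 14:05 on Jul 11.
+13 hours and 29 minutes → arrive 03:34 UTC on Jul 12.
Flight 2 in UTC: 07:37 − 6:30 = 01:07 on Jul 11.
+1 hour 8 minutes → arrive 02:15 UTC on Jul 11.
Flight 2 lands earlier by 25 hours 19 minutes.

the second, by 25 hours 19 minutes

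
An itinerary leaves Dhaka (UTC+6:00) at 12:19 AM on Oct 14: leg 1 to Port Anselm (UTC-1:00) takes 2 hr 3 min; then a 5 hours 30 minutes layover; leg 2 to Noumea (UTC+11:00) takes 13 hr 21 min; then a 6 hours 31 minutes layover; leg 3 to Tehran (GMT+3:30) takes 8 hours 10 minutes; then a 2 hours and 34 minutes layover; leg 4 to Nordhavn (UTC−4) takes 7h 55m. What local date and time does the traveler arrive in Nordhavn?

Convert departure to UTC: 12:19 AM − 6:00 = 6:19 PM UTC on Oct 13.
Add 2 hours 3 minutes leg 1 → 8:22 PM UTC.
Add 5 hours 30 minutes layover in Port Anselm → 1:52 AM UTC (Oct 14).
Add 13 hours and 21 minutes leg 2 → 3:13 PM UTC.
Add 6 hours and 31 minutes layover in Noumea → 9:44 PM UTC.
Add 8 hours and 10 minutes leg 3 → 5:54 AM UTC (Oct 15).
Add 2 hours and 34 minutes layover in Tehran → 8:28 AM UTC.
Add 7 hours 55 minutes leg 4 → 4:23 PM UTC.
Nordhavn is UTC−4:00, so local arrival = 4:23 PM − 4:00 = 12:23 PM on Oct 15.

12:23 PM on October 15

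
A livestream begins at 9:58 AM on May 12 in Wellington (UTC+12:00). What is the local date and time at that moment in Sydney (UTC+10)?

7:58 AM on May 12

Sydney is 2:00 behind Wellington.
Shift by the zone difference: 9:58 AM − 2:00 = 7:58 AM on May 12 in Sydney.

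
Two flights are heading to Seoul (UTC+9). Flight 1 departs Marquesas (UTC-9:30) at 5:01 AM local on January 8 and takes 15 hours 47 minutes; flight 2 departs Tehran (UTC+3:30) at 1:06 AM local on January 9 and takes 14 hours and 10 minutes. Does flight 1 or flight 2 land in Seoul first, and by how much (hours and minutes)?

Flight 1 in UTC: 5:01 AM + 9:30 = 2:31 PM on Jan 8.
+15 hours 47 minutes → arrive 6:18 AM UTC on Jan 9.
Flight 2 in UTC: 1:06 AM − 3:30 = 9:36 PM on Jan 8.
+14 hours and 10 minutes → arrive 11:46 AM UTC on Jan 9.
Flight 1 lands earlier by 5 hours 28 minutes.

the first, by 5 hours 28 minutes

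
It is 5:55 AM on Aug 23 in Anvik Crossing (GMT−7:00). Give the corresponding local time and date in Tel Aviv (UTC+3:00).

Tel Aviv is 10:00 ahead of Anvik Crossing.
Shift by the zone difference: 5:55 AM + 10:00 = 3:55 PM on Aug 23 in Tel Aviv.

3:55 PM on August 23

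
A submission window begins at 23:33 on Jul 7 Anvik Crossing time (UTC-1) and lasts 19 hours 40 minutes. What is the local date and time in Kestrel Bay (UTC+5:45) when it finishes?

Convert start to UTC: 23:33 + 1:00 = 00:33 UTC on Jul 8.
Add 19 hours and 40 minutes duration → 20:13 UTC.
Kestrel Bay is UTC+5:45, so local end time = 20:13 + 5:45 = 01:58 on Jul 9.

01:58 on Jul 9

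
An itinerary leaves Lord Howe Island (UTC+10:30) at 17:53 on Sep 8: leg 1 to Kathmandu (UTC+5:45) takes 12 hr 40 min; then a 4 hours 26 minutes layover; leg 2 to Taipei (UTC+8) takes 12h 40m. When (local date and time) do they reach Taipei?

Convert departure to UTC: 17:53 − 10:30 = 07:23 UTC on Sep 8.
Add 12 hours 40 minutes leg 1 → 20:03 UTC.
Add 4 hours 26 minutes layover in Kathmandu → 00:29 UTC (Sep 9).
Add 12 hours and 40 minutes leg 2 → 13:09 UTC.
Taipei is UTC+8:00, so local arrival = 13:09 + 8:00 = 21:09 on Sep 9.

21:09 on September 9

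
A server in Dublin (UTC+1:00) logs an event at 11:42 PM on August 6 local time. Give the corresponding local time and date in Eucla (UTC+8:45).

7:27 AM on August 7

In UTC: 11:42 PM − 1:00 = 10:42 PM on Aug 6.
Eucla is UTC+8:45: 10:42 PM + 8:45 = 7:27 AM on Aug 7.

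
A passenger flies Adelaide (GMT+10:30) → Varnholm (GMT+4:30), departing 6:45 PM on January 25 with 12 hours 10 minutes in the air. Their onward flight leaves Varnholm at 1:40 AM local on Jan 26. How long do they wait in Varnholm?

Convert departure to UTC: 6:45 PM − 10:30 = 8:15 AM UTC on Jan 25.
Add 12 hours 10 minutes flight time → 8:25 PM UTC.
Varnholm is UTC+4:30, so local arrival = 8:25 PM + 4:30 = 12:55 AM on Jan 26.
Layover = 1:40 AM − 12:55 AM = 45 minutes.

45 minutes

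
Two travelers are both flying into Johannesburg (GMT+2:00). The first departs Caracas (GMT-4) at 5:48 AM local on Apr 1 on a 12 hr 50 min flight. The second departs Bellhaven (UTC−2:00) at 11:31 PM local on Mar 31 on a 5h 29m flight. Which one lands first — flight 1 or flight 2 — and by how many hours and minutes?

the second, by 15 hours 38 minutes

Flight 1 in UTC: 5:48 AM + 4:00 = 9:48 AM on Apr 1.
+12 hours and 50 minutes → arrive 10:38 PM UTC on Apr 1.
Flight 2 in UTC: 11:31 PM + 2:00 = 1:31 AM on Apr 1.
+5 hours 29 minutes → arrive 7:00 AM UTC on Apr 1.
Flight 2 lands earlier by 15 hours 38 minutes.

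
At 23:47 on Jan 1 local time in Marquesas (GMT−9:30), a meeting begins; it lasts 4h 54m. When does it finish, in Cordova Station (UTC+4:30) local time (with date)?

18:41 on Jan 2

Cordova Station is 14:00 ahead of Marquesas.
After 4 hours and 54 minutes it is 04:41 (Jan 2) in Marquesas.
Shift by the zone difference: 04:41 + 14:00 = 18:41 on Jan 2 in Cordova Station.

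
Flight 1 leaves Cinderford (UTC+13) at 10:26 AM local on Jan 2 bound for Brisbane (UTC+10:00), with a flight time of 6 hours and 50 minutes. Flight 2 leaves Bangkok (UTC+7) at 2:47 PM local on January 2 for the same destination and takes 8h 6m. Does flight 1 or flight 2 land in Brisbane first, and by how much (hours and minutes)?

Flight 1 in UTC: 10:26 AM − 13:00 = 9:26 PM on Jan 1.
+6 hours and 50 minutes → arrive 4:16 AM UTC on Jan 2.
Flight 2 in UTC: 2:47 PM − 7:00 = 7:47 AM on Jan 2.
+8 hours 6 minutes → arrive 3:53 PM UTC on Jan 2.
Flight 1 lands earlier by 11 hours 37 minutes.

the first, by 11 hours 37 minutes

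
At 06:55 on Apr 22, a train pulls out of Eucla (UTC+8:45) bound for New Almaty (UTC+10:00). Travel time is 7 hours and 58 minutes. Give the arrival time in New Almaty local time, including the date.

16:08 on April 22

Convert departure to UTC: 06:55 − 8:45 = 22:10 UTC on Apr 21.
Add 7 hours and 58 minutes travel time → 06:08 UTC (Apr 22).
New Almaty is UTC+10:00, so local arrival = 06:08 + 10:00 = 16:08 on Apr 22.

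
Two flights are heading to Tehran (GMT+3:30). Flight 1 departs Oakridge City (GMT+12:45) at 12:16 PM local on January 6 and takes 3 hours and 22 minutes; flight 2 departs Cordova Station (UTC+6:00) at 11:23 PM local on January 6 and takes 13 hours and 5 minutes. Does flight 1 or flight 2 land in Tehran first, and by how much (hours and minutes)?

Flight 1 in UTC: 12:16 PM − 12:45 = 11:31 PM on Jan 5.
+3 hours 22 minutes → arrive 2:53 AM UTC on Jan 6.
Flight 2 in UTC: 11:23 PM − 6:00 = 5:23 PM on Jan 6.
+13 hours 5 minutes → arrive 6:28 AM UTC on Jan 7.
Flight 1 lands earlier by 27 hours 35 minutes.

the first, by 27 hours 35 minutes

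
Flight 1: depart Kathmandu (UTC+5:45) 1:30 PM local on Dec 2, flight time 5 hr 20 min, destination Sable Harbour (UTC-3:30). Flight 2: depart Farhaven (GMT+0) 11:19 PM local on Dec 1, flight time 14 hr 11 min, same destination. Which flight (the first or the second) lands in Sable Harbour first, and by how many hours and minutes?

Flight 1 in UTC: 1:30 PM − 5:45 = 7:45 AM on Dec 2.
+5 hours 20 minutes → arrive 1:05 PM UTC on Dec 2.
Flight 2 departs at 11:19 PM UTC (Dec 1).
+14 hours 11 minutes → arrive 1:30 PM UTC on Dec 2.
Flight 1 lands earlier by 25 minutes.

the first, by 25 minutes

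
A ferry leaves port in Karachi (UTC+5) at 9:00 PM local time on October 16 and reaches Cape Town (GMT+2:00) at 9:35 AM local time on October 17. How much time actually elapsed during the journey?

15 hours 35 minutes

Departure in UTC: 9:00 PM − 5:00 = 4:00 PM on Oct 16.
Arrival in UTC: 9:35 AM − 2:00 = 7:35 AM on Oct 17.
Elapsed = 7:35 AM − 4:00 PM (+1 day) = 15 hours 35 minutes.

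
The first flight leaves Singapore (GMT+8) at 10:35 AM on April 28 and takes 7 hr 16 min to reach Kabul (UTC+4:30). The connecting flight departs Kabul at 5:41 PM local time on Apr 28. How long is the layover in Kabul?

Convert departure to UTC: 10:35 AM − 8:00 = 2:35 AM UTC on Apr 28.
Add 7 hours 16 minutes flight time → 9:51 AM UTC.
Kabul is UTC+4:30, so local arrival = 9:51 AM + 4:30 = 2:21 PM on Apr 28.
Layover = 5:41 PM − 2:21 PM = 3 hours 20 minutes.

3 hours 20 minutes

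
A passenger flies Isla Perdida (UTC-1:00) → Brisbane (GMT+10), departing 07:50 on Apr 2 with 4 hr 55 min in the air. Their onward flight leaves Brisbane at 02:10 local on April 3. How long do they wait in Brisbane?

2 hours 25 minutes

Convert departure to UTC: 07:50 + 1:00 = 08:50 UTC on Apr 2.
Add 4 hours and 55 minutes flight time → 13:45 UTC.
Brisbane is UTC+10:00, so local arrival = 13:45 + 10:00 = 23:45 on Apr 2.
Layover = 02:10 − 23:45 (+1 day) = 2 hours 25 minutes.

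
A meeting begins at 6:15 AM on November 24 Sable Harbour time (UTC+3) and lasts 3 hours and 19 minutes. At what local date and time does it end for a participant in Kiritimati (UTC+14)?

8:34 PM on November 24

Convert start to UTC: 6:15 AM − 3:00 = 3:15 AM UTC on Nov 24.
Add 3 hours 19 minutes duration → 6:34 AM UTC.
Kiritimati is UTC+14:00, so local end time = 6:34 AM + 14:00 = 8:34 PM on Nov 24.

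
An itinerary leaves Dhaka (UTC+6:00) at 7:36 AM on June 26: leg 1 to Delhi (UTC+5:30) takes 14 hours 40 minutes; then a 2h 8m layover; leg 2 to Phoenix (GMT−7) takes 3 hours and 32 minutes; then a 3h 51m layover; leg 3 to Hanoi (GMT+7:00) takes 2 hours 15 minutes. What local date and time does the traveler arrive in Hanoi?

Convert departure to UTC: 7:36 AM − 6:00 = 1:36 AM UTC on Jun 26.
Add 14 hours 40 minutes leg 1 → 4:16 PM UTC.
Add 2 hours 8 minutes layover in Delhi → 6:24 PM UTC.
Add 3 hours 32 minutes leg 2 → 9:56 PM UTC.
Add 3 hours 51 minutes layover in Phoenix → 1:47 AM UTC (Jun 27).
Add 2 hours and 15 minutes leg 3 → 4:02 AM UTC.
Hanoi is UTC+7:00, so local arrival = 4:02 AM + 7:00 = 11:02 AM on Jun 27.

11:02 AM on Jun 27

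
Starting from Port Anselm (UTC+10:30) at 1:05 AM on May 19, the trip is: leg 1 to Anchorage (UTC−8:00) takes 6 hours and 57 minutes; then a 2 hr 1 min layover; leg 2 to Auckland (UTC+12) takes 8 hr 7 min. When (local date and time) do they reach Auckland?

Convert departure to UTC: 1:05 AM − 10:30 = 2:35 PM UTC on May 18.
Add 6 hours and 57 minutes leg 1 → 9:32 PM UTC.
Add 2 hours 1 minute layover in Anchorage → 11:33 PM UTC.
Add 8 hours 7 minutes leg 2 → 7:40 AM UTC (May 19).
Auckland is UTC+12:00, so local arrival = 7:40 AM + 12:00 = 7:40 PM on May 19.

7:40 PM on May 19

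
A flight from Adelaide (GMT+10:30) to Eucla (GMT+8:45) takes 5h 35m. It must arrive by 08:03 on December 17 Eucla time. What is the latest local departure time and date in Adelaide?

04:13 on Dec 17

Target arrival in UTC: 08:03 − 8:45 = 23:18 on Dec 16.
Subtract 5 hours 35 minutes → departure 17:43 UTC on Dec 16.
Adelaide is UTC+10:30: 17:43 + 10:30 = 04:13 on Dec 17.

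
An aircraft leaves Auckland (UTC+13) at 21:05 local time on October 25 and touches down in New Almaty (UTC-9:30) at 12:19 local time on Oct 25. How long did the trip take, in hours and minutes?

13 hours 44 minutes

New Almaty is 22:30 behind Auckland.
Clock-face elapsed time (ignoring zones) is −8 hours 46 minutes.
Actual elapsed = −8 hours 46 minutes + 22:30 = 13 hours 44 minutes.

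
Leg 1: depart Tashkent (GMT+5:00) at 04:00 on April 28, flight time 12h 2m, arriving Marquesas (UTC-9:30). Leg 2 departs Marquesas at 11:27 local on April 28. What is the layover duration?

Convert departure to UTC: 04:00 − 5:00 = 23:00 UTC on Apr 27.
Add 12 hours 2 minutes flight time → 11:02 UTC (Apr 28).
Marquesas is UTC−9:30, so local arrival = 11:02 − 9:30 = 01:32 on Apr 28.
Layover = 11:27 − 01:32 = 9 hours 55 minutes.

9 hours 55 minutes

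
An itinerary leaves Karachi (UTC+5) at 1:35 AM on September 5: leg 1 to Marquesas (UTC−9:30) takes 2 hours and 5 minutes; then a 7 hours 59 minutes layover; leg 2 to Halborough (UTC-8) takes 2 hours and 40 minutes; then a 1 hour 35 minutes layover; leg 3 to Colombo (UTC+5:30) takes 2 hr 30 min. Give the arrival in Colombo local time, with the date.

Convert departure to UTC: 1:35 AM − 5:00 = 8:35 PM UTC on Sep 4.
Add 2 hours 5 minutes leg 1 → 10:40 PM UTC.
Add 7 hours and 59 minutes layover in Marquesas → 6:39 AM UTC (Sep 5).
Add 2 hours and 40 minutes leg 2 → 9:19 AM UTC.
Add 1 hour and 35 minutes layover in Halborough → 10:54 AM UTC.
Add 2 hours 30 minutes leg 3 → 1:24 PM UTC.
Colombo is UTC+5:30, so local arrival = 1:24 PM + 5:30 = 6:54 PM on Sep 5.

6:54 PM on Sep 5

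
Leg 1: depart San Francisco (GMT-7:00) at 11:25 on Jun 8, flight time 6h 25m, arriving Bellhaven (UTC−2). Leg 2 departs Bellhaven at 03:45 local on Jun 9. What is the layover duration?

4 hours 55 minutes

Convert departure to UTC: 11:25 + 7:00 = 18:25 UTC on Jun 8.
Add 6 hours 25 minutes flight time → 00:50 UTC (Jun 9).
Bellhaven is UTC−2:00, so local arrival = 00:50 − 2:00 = 22:50 on Jun 8.
Layover = 03:45 − 22:50 (+1 day) = 4 hours 55 minutes.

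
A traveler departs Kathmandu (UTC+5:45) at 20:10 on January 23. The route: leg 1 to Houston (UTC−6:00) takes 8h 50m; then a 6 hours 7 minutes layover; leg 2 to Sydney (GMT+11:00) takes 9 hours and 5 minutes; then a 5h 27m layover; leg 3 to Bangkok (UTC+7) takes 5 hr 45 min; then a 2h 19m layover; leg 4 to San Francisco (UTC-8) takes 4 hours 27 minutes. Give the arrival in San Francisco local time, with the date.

00:25 on Jan 25

Convert departure to UTC: 20:10 − 5:45 = 14:25 UTC on Jan 23.
Add 8 hours 50 minutes leg 1 → 23:15 UTC.
Add 6 hours 7 minutes layover in Houston → 05:22 UTC (Jan 24).
Add 9 hours 5 minutes leg 2 → 14:27 UTC.
Add 5 hours and 27 minutes layover in Sydney → 19:54 UTC.
Add 5 hours and 45 minutes leg 3 → 01:39 UTC (Jan 25).
Add 2 hours and 19 minutes layover in Bangkok → 03:58 UTC.
Add 4 hours 27 minutes leg 4 → 08:25 UTC.
San Francisco is UTC−8:00, so local arrival = 08:25 − 8:00 = 00:25 on Jan 25.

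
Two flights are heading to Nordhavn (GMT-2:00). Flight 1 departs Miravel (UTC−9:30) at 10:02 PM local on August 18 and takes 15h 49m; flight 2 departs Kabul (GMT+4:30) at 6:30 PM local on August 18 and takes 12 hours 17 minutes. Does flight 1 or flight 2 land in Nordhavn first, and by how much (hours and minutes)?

the second, by 21 hours 4 minutes

Flight 1 in UTC: 10:02 PM + 9:30 = 7:32 AM on Aug 19.
+15 hours 49 minutes → arrive 11:21 PM UTC on Aug 19.
Flight 2 in UTC: 6:30 PM − 4:30 = 2:00 PM on Aug 18.
+12 hours and 17 minutes → arrive 2:17 AM UTC on Aug 19.
Flight 2 lands earlier by 21 hours 4 minutes.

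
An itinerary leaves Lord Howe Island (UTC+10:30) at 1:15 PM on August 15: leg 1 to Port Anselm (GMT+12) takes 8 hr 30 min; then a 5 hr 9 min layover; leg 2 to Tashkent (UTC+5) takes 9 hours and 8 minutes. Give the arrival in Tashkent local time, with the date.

6:32 AM on August 16

Convert departure to UTC: 1:15 PM − 10:30 = 2:45 AM UTC on Aug 15.
Add 8 hours and 30 minutes leg 1 → 11:15 AM UTC.
Add 5 hours 9 minutes layover in Port Anselm → 4:24 PM UTC.
Add 9 hours 8 minutes leg 2 → 1:32 AM UTC (Aug 16).
Tashkent is UTC+5:00, so local arrival = 1:32 AM + 5:00 = 6:32 AM on Aug 16.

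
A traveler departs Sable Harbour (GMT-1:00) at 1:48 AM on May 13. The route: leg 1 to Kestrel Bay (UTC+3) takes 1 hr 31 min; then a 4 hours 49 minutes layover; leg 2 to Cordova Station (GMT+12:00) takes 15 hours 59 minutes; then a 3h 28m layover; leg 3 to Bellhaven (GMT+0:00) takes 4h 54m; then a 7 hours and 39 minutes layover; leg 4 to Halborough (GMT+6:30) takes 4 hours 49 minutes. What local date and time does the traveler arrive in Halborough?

Convert departure to UTC: 1:48 AM + 1:00 = 2:48 AM UTC on May 13.
Add 1 hour and 31 minutes leg 1 → 4:19 AM UTC.
Add 4 hours and 49 minutes layover in Kestrel Bay → 9:08 AM UTC.
Add 15 hours 59 minutes leg 2 → 1:07 AM UTC (May 14).
Add 3 hours and 28 minutes layover in Cordova Station → 4:35 AM UTC.
Add 4 hours and 54 minutes leg 3 → 9:29 AM UTC.
Add 7 hours 39 minutes layover in Bellhaven → 5:08 PM UTC.
Add 4 hours and 49 minutes leg 4 → 9:57 PM UTC.
Halborough is UTC+6:30, so local arrival = 9:57 PM + 6:30 = 4:27 AM on May 15.

4:27 AM on May 15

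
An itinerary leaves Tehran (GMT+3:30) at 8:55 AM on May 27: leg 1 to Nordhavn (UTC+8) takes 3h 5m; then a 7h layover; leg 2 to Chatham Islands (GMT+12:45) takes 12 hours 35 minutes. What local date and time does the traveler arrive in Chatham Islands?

4:50 PM on May 28

Convert departure to UTC: 8:55 AM − 3:30 = 5:25 AM UTC on May 27.
Add 3 hours and 5 minutes leg 1 → 8:30 AM UTC.
Add 7 hours layover in Nordhavn → 3:30 PM UTC.
Add 12 hours 35 minutes leg 2 → 4:05 AM UTC (May 28).
Chatham Islands is UTC+12:45, so local arrival = 4:05 AM + 12:45 = 4:50 PM on May 28.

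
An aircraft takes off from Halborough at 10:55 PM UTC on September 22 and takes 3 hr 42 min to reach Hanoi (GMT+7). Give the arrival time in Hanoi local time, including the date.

9:37 AM on September 23

Departure is given in UTC: 10:55 PM on Sep 22.
Add 3 hours 42 minutes → 2:37 AM UTC (Sep 23).
Hanoi is UTC+7:00: 2:37 AM + 7:00 = 9:37 AM on Sep 23.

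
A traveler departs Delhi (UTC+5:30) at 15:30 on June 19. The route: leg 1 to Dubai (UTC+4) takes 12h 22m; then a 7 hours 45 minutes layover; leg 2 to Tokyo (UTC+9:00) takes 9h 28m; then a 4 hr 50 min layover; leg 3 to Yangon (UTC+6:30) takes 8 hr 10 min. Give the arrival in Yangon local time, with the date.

Convert departure to UTC: 15:30 − 5:30 = 10:00 UTC on Jun 19.
Add 12 hours 22 minutes leg 1 → 22:22 UTC.
Add 7 hours 45 minutes layover in Dubai → 06:07 UTC (Jun 20).
Add 9 hours 28 minutes leg 2 → 15:35 UTC.
Add 4 hours 50 minutes layover in Tokyo → 20:25 UTC.
Add 8 hours and 10 minutes leg 3 → 04:35 UTC (Jun 21).
Yangon is UTC+6:30, so local arrival = 04:35 + 6:30 = 11:05 on Jun 21.

11:05 on June 21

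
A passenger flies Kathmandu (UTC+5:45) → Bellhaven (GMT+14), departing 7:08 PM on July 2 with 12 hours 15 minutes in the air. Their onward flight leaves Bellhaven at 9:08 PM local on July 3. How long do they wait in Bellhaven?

Convert departure to UTC: 7:08 PM − 5:45 = 1:23 PM UTC on Jul 2.
Add 12 hours and 15 minutes flight time → 1:38 AM UTC (Jul 3).
Bellhaven is UTC+14:00, so local arrival = 1:38 AM + 14:00 = 3:38 PM on Jul 3.
Layover = 9:08 PM − 3:38 PM = 5 hours 30 minutes.

5 hours 30 minutes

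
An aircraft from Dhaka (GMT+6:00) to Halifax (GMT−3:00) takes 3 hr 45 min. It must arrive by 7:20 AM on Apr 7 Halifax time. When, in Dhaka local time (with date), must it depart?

Target arrival in UTC: 7:20 AM + 3:00 = 10:20 AM on Apr 7.
Subtract 3 hours and 45 minutes → departure 6:35 AM UTC on Apr 7.
Dhaka is UTC+6:00: 6:35 AM + 6:00 = 12:35 PM on Apr 7.

12:35 PM on April 7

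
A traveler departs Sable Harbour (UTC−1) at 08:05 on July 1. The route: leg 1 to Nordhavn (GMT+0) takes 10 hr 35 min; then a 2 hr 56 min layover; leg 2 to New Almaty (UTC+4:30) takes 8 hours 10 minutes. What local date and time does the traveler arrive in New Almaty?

Convert departure to UTC: 08:05 + 1:00 = 09:05 UTC on Jul 1.
Add 10 hours and 35 minutes leg 1 → 19:40 UTC.
Add 2 hours and 56 minutes layover in Nordhavn → 22:36 UTC.
Add 8 hours 10 minutes leg 2 → 06:46 UTC (Jul 2).
New Almaty is UTC+4:30, so local arrival = 06:46 + 4:30 = 11:16 on Jul 2.

11:16 on Jul 2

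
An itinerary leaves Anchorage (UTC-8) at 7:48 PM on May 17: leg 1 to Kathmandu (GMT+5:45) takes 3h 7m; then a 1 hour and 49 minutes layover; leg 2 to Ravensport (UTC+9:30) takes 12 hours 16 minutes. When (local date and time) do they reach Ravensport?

6:30 AM on May 19

Convert departure to UTC: 7:48 PM + 8:00 = 3:48 AM UTC on May 18.
Add 3 hours and 7 minutes leg 1 → 6:55 AM UTC.
Add 1 hour 49 minutes layover in Kathmandu → 8:44 AM UTC.
Add 12 hours and 16 minutes leg 2 → 9:00 PM UTC.
Ravensport is UTC+9:30, so local arrival = 9:00 PM + 9:30 = 6:30 AM on May 19.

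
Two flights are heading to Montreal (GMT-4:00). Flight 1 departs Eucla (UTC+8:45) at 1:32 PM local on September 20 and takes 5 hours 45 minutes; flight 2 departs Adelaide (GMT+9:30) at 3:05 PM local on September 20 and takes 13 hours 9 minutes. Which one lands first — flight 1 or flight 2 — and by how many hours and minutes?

the first, by 8 hours 12 minutes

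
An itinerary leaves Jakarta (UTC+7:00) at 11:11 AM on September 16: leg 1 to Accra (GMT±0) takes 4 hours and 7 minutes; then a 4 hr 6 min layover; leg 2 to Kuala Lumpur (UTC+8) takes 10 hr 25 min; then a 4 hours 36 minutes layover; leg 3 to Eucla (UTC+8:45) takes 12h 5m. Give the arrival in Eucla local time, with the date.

12:15 AM on September 18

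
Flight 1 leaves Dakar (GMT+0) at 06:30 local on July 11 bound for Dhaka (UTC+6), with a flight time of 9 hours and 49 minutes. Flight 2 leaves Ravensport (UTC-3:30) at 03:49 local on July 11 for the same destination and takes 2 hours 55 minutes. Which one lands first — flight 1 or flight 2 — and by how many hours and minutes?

Flight 1 departs at 06:30 UTC (Jul 11).
+9 hours and 49 minutes → arrive 16:19 UTC on Jul 11.
Flight 2 in UTC: 03:49 + 3:30 = 07:19 on Jul 11.
+2 hours and 55 minutes → arrive 10:14 UTC on Jul 11.
Flight 2 lands earlier by 6 hours 5 minutes.

the second, by 6 hours 5 minutes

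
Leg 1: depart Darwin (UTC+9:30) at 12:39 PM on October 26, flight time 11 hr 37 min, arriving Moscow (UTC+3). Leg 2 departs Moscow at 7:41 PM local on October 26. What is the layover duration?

1 hour 55 minutes

Convert departure to UTC: 12:39 PM − 9:30 = 3:09 AM UTC on Oct 26.
Add 11 hours 37 minutes flight time → 2:46 PM UTC.
Moscow is UTC+3:00, so local arrival = 2:46 PM + 3:00 = 5:46 PM on Oct 26.
Layover = 7:41 PM − 5:46 PM = 1 hour 55 minutes.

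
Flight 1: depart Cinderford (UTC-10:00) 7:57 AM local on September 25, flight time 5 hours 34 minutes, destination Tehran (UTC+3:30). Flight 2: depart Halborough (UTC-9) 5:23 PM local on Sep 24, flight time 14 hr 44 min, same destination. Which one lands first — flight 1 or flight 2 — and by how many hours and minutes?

Flight 1 in UTC: 7:57 AM + 10:00 = 5:57 PM on Sep 25.
+5 hours 34 minutes → arrive 11:31 PM UTC on Sep 25.
Flight 2 in UTC: 5:23 PM + 9:00 = 2:23 AM on Sep 25.
+14 hours and 44 minutes → arrive 5:07 PM UTC on Sep 25.
Flight 2 lands earlier by 6 hours 24 minutes.

the second, by 6 hours 24 minutes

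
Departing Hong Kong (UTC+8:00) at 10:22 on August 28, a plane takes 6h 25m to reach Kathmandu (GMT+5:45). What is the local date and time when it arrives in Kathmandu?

Convert departure to UTC: 10:22 − 8:00 = 02:22 UTC on Aug 28.
Add 6 hours 25 minutes travel time → 08:47 UTC.
Kathmandu is UTC+5:45, so local arrival = 08:47 + 5:45 = 14:32 on Aug 28.

14:32 on August 28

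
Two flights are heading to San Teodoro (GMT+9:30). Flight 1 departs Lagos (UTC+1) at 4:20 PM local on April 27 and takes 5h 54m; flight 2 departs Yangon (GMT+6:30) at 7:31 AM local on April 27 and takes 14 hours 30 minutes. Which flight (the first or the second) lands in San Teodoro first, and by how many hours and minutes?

the second, by 5 hours 43 minutes

Flight 1 in UTC: 4:20 PM − 1:00 = 3:20 PM on Apr 27.
+5 hours 54 minutes → arrive 9:14 PM UTC on Apr 27.
Flight 2 in UTC: 7:31 AM − 6:30 = 1:01 AM on Apr 27.
+14 hours 30 minutes → arrive 3:31 PM UTC on Apr 27.
Flight 2 lands earlier by 5 hours 43 minutes.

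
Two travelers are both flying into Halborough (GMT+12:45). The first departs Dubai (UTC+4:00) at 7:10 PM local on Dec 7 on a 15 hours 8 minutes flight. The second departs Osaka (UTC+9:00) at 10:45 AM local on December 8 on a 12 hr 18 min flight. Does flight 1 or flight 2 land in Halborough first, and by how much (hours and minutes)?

the first, by 7 hours 45 minutes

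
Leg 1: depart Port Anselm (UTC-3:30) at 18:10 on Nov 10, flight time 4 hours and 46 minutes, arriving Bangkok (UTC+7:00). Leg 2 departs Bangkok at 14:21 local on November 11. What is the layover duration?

Convert departure to UTC: 18:10 + 3:30 = 21:40 UTC on Nov 10.
Add 4 hours and 46 minutes flight time → 02:26 UTC (Nov 11).
Bangkok is UTC+7:00, so local arrival = 02:26 + 7:00 = 09:26 on Nov 11.
Layover = 14:21 − 09:26 = 4 hours 55 minutes.

4 hours 55 minutes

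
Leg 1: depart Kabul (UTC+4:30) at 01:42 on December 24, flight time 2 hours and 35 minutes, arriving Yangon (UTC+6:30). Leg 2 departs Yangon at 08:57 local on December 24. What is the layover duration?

2 hours 40 minutes

Convert departure to UTC: 01:42 − 4:30 = 21:12 UTC on Dec 23.
Add 2 hours 35 minutes flight time → 23:47 UTC.
Yangon is UTC+6:30, so local arrival = 23:47 + 6:30 = 06:17 on Dec 24.
Layover = 08:57 − 06:17 = 2 hours 40 minutes.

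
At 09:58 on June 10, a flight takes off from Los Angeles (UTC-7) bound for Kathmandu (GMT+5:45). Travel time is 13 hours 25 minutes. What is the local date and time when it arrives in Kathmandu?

Convert departure to UTC: 09:58 + 7:00 = 16:58 UTC on Jun 10.
Add 13 hours 25 minutes travel time → 06:23 UTC (Jun 11).
Kathmandu is UTC+5:45, so local arrival = 06:23 + 5:45 = 12:08 on Jun 11.

12:08 on Jun 11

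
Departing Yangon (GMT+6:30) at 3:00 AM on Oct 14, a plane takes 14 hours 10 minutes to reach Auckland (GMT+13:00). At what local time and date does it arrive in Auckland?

11:40 PM on Oct 14

Convert departure to UTC: 3:00 AM − 6:30 = 8:30 PM UTC on Oct 13.
Add 14 hours 10 minutes travel time → 10:40 AM UTC (Oct 14).
Auckland is UTC+13:00, so local arrival = 10:40 AM + 13:00 = 11:40 PM on Oct 14.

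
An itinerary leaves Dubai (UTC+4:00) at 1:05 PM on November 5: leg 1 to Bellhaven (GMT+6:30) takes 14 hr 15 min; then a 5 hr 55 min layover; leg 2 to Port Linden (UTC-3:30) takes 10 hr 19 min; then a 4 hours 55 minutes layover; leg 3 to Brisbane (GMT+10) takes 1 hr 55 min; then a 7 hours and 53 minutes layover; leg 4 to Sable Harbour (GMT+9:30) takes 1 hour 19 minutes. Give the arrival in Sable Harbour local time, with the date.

5:06 PM on November 7

Convert departure to UTC: 1:05 PM − 4:00 = 9:05 AM UTC on Nov 5.
Add 14 hours 15 minutes leg 1 → 11:20 PM UTC.
Add 5 hours 55 minutes layover in Bellhaven → 5:15 AM UTC (Nov 6).
Add 10 hours 19 minutes leg 2 → 3:34 PM UTC.
Add 4 hours 55 minutes layover in Port Linden → 8:29 PM UTC.
Add 1 hour and 55 minutes leg 3 → 10:24 PM UTC.
Add 7 hours 53 minutes layover in Brisbane → 6:17 AM UTC (Nov 7).
Add 1 hour and 19 minutes leg 4 → 7:36 AM UTC.
Sable Harbour is UTC+9:30, so local arrival = 7:36 AM + 9:30 = 5:06 PM on Nov 7.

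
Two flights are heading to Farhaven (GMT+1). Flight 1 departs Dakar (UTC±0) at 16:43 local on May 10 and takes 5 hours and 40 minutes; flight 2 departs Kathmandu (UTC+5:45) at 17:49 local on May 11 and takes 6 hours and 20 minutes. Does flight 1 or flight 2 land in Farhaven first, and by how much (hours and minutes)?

Flight 1 departs at 16:43 UTC (May 10).
+5 hours 40 minutes → arrive 22:23 UTC on May 10.
Flight 2 in UTC: 17:49 − 5:45 = 12:04 on May 11.
+6 hours 20 minutes → arrive 18:24 UTC on May 11.
Flight 1 lands earlier by 20 hours 1 minute.

the first, by 20 hours 1 minute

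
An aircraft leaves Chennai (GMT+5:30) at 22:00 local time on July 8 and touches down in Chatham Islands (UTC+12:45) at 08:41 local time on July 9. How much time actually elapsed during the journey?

3 hours 26 minutes

Departure in UTC: 22:00 − 5:30 = 16:30 on Jul 8.
Arrival in UTC: 08:41 − 12:45 = 19:56 on Jul 8.
Elapsed = 19:56 − 16:30 = 3 hours 26 minutes.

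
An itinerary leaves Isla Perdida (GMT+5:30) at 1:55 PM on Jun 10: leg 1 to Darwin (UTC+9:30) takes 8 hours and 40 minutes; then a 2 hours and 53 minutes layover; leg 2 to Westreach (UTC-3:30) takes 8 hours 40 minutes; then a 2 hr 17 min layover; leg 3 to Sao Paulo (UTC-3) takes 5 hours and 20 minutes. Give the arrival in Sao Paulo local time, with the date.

9:15 AM on June 11

Convert departure to UTC: 1:55 PM − 5:30 = 8:25 AM UTC on Jun 10.
Add 8 hours and 40 minutes leg 1 → 5:05 PM UTC.
Add 2 hours and 53 minutes layover in Darwin → 7:58 PM UTC.
Add 8 hours 40 minutes leg 2 → 4:38 AM UTC (Jun 11).
Add 2 hours and 17 minutes layover in Westreach → 6:55 AM UTC.
Add 5 hours and 20 minutes leg 3 → 12:15 PM UTC.
Sao Paulo is UTC−3:00, so local arrival = 12:15 PM − 3:00 = 9:15 AM on Jun 11.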